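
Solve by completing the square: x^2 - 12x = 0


Start: x^2 - 12x + 0 = 0
Move constant: x^2 - 12x = 0
Half of -12 is -6, squared is 36
Add 36 to both sides: x^2 - 12x + 36 = 36
(x - 6)^2 = 36
x - 6 = ±6
x = 6 + 6 = 12 or x = 6 - 6 = 0

x = 0, x = 12


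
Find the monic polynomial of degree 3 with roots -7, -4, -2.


A monic polynomial with roots -7, -4, -2 is:
p(x) = (x + 7)(x + 4)(x + 2)
After multiplying by (x + 7): x + 7
After multiplying by (x + 4): x^2 + 11x + 28
After multiplying by (x + 2): x^3 + 13x^2 + 50x + 56

x^3 + 13x^2 + 50x + 56


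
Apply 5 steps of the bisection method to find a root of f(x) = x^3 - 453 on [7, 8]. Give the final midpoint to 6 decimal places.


f(x) = x^3 - 453
f(7) = -110 < 0
f(8) = 59 > 0

Step 1: midpoint = (7.000000 + 8.000000)/2 = 7.500000
  f(7.500000) = -31.125000
  f(mid) < 0, so root is in [7.500000, 8.000000]

Step 2: midpoint = (7.500000 + 8.000000)/2 = 7.750000
  f(7.750000) = 12.484375
  f(mid) > 0, so root is in [7.500000, 7.750000]

Step 3: midpoint = (7.500000 + 7.750000)/2 = 7.625000
  f(7.625000) = -9.677734
  f(mid) < 0, so root is in [7.625000, 7.750000]

Step 4: midpoint = (7.625000 + 7.750000)/2 = 7.687500
  f(7.687500) = 1.313232
  f(mid) > 0, so root is in [7.625000, 7.687500]

Step 5: midpoint = (7.625000 + 7.687500)/2 = 7.656250
  f(7.656250) = -4.204681
  f(mid) < 0, so root is in [7.656250, 7.687500]

midpoint = 7.656250


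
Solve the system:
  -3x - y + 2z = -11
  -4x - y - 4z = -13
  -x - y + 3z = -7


Using Cramer's rule. Expand each determinant along the first row.
D  = (-3)*[(-1)*3 - (-4)*(-1)] - (-1)*[(-4)*3 - (-4)*(-1)] + 2*[(-4)*(-1) - (-1)*(-1)]
  = (-3)*(-7) - (-1)*(-16) + 2*(3) = 11
Dx = (-11)*[(-1)*3 - (-4)*(-1)] - (-1)*[(-13)*3 - (-4)*(-7)] + 2*[(-13)*(-1) - (-1)*(-7)]
  = (-11)*(-7) - (-1)*(-67) + 2*(6) = 22
Dy = (-3)*[(-13)*3 - (-4)*(-7)] - (-11)*[(-4)*3 - (-4)*(-1)] + 2*[(-4)*(-7) - (-13)*(-1)]
  = (-3)*(-67) - (-11)*(-16) + 2*(15) = 55
Dz = (-3)*[(-1)*(-7) - (-13)*(-1)] - (-1)*[(-4)*(-7) - (-13)*(-1)] + (-11)*[(-4)*(-1) - (-1)*(-1)]
  = (-3)*(-6) - (-1)*(15) + (-11)*(3) = 0
x = Dx/D = 22/11 = 2, y = Dy/D = 55/11 = 5, z = Dz/D = 0/11 = 0
Check eq1: (-3)(2) + (-1)(5) + (2)(0) = -11 = -11 ✓
Check eq2: (-4)(2) + (-1)(5) + (-4)(0) = -13 = -13 ✓
Check eq3: (-1)(2) + (-1)(5) + (3)(0) = -7 = -7 ✓

x = 2, y = 5, z = 0


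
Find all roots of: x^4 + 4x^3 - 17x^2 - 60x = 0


The constant term is 0, so x = 0 is a root. Factor out x:
  x^3 + 4x^2 - 17x - 60 = 0
Let p(x) = x^3 + 4x^2 - 17x - 60. By the rational root theorem (leading coefficient 1), any rational root is an integer divisor of 60: try ±1, ±2, ... in turn.
Test x = 1: value = -72 ≠ 0.
Test x = -1: value = -40 ≠ 0.
Test x = 2: value = -70 ≠ 0.
Test x = -2: value = -18 ≠ 0.
Test x = 3: value = -48 ≠ 0.
Test x = -3: value = 0 ✓, so (x + 3) is a factor.
Synthetic division by (x + 3): bring down 1; 1(-3) + 4 = 1; 1(-3) - 17 = -20; (-20)(-3) - 60 = 0 → quotient x^2 + x - 20, remainder 0.
Solve the quadratic x^2 + x - 20 = 0: discriminant = 1^2 - 4(1)(-20) = 1 + 80 = 81.
sqrt(81) = 9, so x = (-1 ± 9)/2: x = 4 or x = -5.
Collecting all roots found:

x = -5, x = -3, x = 0, x = 4


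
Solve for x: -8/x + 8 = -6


Subtract 8 from both sides: -8/x = -14
Multiply both sides by x: -8 = -14 * x
Divide by -14: x = 4/7

x = 4/7


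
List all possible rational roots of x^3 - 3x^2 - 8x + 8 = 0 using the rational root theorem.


Rational root theorem: possible roots are ±p/q where:
  p divides the constant term (8): p ∈ {1, 2, 4, 8}
  q divides the leading coefficient (1): q ∈ {1}

All possible rational roots: -8, -4, -2, -1, 1, 2, 4, 8

-8, -4, -2, -1, 1, 2, 4, 8


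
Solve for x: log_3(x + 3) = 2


Convert to exponential form: x + 3 = 3^2 = 9
x = 9 - 3 = 6
Check: log_3(6 + 3) = log_3(9) = log_3(9) = 2 ✓

x = 6


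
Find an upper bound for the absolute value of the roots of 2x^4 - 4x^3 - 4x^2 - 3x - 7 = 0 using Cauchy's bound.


Cauchy's bound: all roots r satisfy |r| <= 1 + max(|a_i/a_n|) for i = 0,...,n-1
where a_n is the leading coefficient.

Coefficients: [2, -4, -4, -3, -7]
Leading coefficient a_n = 2
Ratios |a_i/a_n|: 2, 2, 3/2, 7/2
Maximum ratio: 7/2
Cauchy's bound: |r| <= 1 + 7/2 = 9/2

Upper bound = 9/2


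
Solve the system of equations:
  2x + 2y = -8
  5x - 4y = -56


Using Cramer's rule:
Determinant D = (2)(-4) - (5)(2) = -8 - 10 = -18
Dx = (-8)(-4) - (-56)(2) = 32 + 112 = 144
Dy = (2)(-56) - (5)(-8) = -112 + 40 = -72
x = Dx/D = 144/-18 = -8
y = Dy/D = -72/-18 = 4

x = -8, y = 4


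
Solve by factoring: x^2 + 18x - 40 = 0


We need two numbers that multiply to -40 and add to 18.
Those numbers are 20 and -2 (since 20 * (-2) = -40 and 20 + (-2) = 18).
So x^2 + 18x - 40 = (x + 20)(x - 2) = 0
Setting each factor to zero: x = -20 or x = 2

x = -20, x = 2


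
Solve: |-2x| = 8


An absolute value equation |expr| = 8 gives two cases:
Case 1: -2x = 8
  -2x = 8, so x = -4
Case 2: -2x = -8
  -2x = -8, so x = 4

x = -4, x = 4


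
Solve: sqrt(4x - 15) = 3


Square both sides: 4x - 15 = 3^2 = 9
4x = 9 + 15 = 24
x = 6
Check: sqrt(4*6 - 15) = sqrt(9) = 3 ✓

x = 6


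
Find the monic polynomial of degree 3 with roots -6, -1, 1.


A monic polynomial with roots -6, -1, 1 is:
p(x) = (x + 6)(x + 1)(x - 1)
After multiplying by (x + 6): x + 6
After multiplying by (x + 1): x^2 + 7x + 6
After multiplying by (x - 1): x^3 + 6x^2 - x - 6

x^3 + 6x^2 - x - 6


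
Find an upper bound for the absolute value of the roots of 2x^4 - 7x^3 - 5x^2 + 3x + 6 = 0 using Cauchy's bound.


Cauchy's bound: all roots r satisfy |r| <= 1 + max(|a_i/a_n|) for i = 0,...,n-1
where a_n is the leading coefficient.

Coefficients: [2, -7, -5, 3, 6]
Leading coefficient a_n = 2
Ratios |a_i/a_n|: 7/2, 5/2, 3/2, 3
Maximum ratio: 7/2
Cauchy's bound: |r| <= 1 + 7/2 = 9/2

Upper bound = 9/2


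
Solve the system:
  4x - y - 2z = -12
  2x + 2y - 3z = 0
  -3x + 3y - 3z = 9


Using Cramer's rule. Expand each determinant along the first row.
D  = 4*[2*(-3) - (-3)*3] - (-1)*[2*(-3) - (-3)*(-3)] + (-2)*[2*3 - 2*(-3)]
  = 4*(3) - (-1)*(-15) + (-2)*(12) = -27
Dx = (-12)*[2*(-3) - (-3)*3] - (-1)*[0*(-3) - (-3)*9] + (-2)*[0*3 - 2*9]
  = (-12)*(3) - (-1)*(27) + (-2)*(-18) = 27
Dy = 4*[0*(-3) - (-3)*9] - (-12)*[2*(-3) - (-3)*(-3)] + (-2)*[2*9 - 0*(-3)]
  = 4*(27) - (-12)*(-15) + (-2)*(18) = -108
Dz = 4*[2*9 - 0*3] - (-1)*[2*9 - 0*(-3)] + (-12)*[2*3 - 2*(-3)]
  = 4*(18) - (-1)*(18) + (-12)*(12) = -54
x = Dx/D = 27/-27 = -1, y = Dy/D = -108/-27 = 4, z = Dz/D = -54/-27 = 2
Check eq1: (4)(-1) + (-1)(4) + (-2)(2) = -12 = -12 ✓
Check eq2: (2)(-1) + (2)(4) + (-3)(2) = 0 = 0 ✓
Check eq3: (-3)(-1) + (3)(4) + (-3)(2) = 9 = 9 ✓

x = -1, y = 4, z = 2


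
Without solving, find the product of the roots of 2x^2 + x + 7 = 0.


By Vieta's formulas for ax^2 + bx + c = 0:
  Sum of roots = -b/a
  Product of roots = c/a

Here a = 2, b = 1, c = 7
Sum = -(1)/2 = -1/2
Product = 7/2 = 7/2

Product = 7/2


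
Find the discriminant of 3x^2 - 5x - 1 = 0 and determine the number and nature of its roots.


For ax^2 + bx + c = 0, discriminant D = b^2 - 4ac
Here a = 3, b = -5, c = -1
D = (-5)^2 - 4(3)(-1) = 25 + 12 = 37

D = 37 > 0 but not a perfect square
The equation has 2 distinct real irrational roots.

Discriminant = 37, 2 distinct real irrational roots


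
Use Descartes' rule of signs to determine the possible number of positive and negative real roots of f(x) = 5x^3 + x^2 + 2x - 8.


Descartes' rule of signs:

For positive roots, count sign changes in f(x) = 5x^3 + x^2 + 2x - 8:
Signs of coefficients: +, +, +, -
Number of sign changes: 1
Possible positive real roots: 1

For negative roots, examine f(-x) = -5x^3 + x^2 - 2x - 8:
Signs of coefficients: -, +, -, -
Number of sign changes: 2
Possible negative real roots: 2, 0

Positive roots: 1; Negative roots: 2 or 0


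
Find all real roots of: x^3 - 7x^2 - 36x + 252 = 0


Let p(x) = x^3 - 7x^2 - 36x + 252. By the rational root theorem (leading coefficient 1), any rational root is an integer divisor of 252: try ±1, ±2, ... in turn.
Test x = 1: value = 210 ≠ 0.
Test x = -1: value = 280 ≠ 0.
Test x = 2: value = 160 ≠ 0.
Test x = -2: value = 288 ≠ 0.
Test x = 3: value = 108 ≠ 0.
Test x = -3: value = 270 ≠ 0.
Test x = 4: value = 60 ≠ 0.
Test x = -4: value = 220 ≠ 0.
Test x = 6: value = 0 ✓, so (x - 6) is a factor.
Synthetic division by (x - 6): bring down 1; 1(6) - 7 = -1; (-1)(6) - 36 = -42; (-42)(6) + 252 = 0 → quotient x^2 - x - 42, remainder 0.
Solve the quadratic x^2 - x - 42 = 0: discriminant = (-1)^2 - 4(1)(-42) = 1 + 168 = 169.
sqrt(169) = 13, so x = (1 ± 13)/2: x = 7 or x = -6.

x = -6, x = 6, x = 7


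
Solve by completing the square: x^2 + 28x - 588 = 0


Start: x^2 + 28x - 588 = 0
Move constant: x^2 + 28x = 588
Half of 28 is 14, squared is 196
Add 196 to both sides: x^2 + 28x + 196 = 784
(x + 14)^2 = 784
x + 14 = ±28
x = -14 + 28 = 14 or x = -14 - 28 = -42

x = -42, x = 14


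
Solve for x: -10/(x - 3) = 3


Multiply both sides by (x - 3): -10 = 3(x - 3)
Distribute: -10 = 3x - 9
3x = -10 + 9 = -1
x = -1/3

x = -1/3


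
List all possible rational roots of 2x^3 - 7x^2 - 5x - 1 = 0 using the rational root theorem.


Rational root theorem: possible roots are ±p/q where:
  p divides the constant term (-1): p ∈ {1}
  q divides the leading coefficient (2): q ∈ {1, 2}

All possible rational roots: -1, -1/2, 1/2, 1

-1, -1/2, 1/2, 1


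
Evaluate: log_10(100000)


We need the exponent such that 10^? = 100000
10^5 = 100000
Therefore log_10(100000) = 5

5


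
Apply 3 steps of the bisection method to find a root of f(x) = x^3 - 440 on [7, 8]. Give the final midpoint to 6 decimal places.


f(x) = x^3 - 440
f(7) = -97 < 0
f(8) = 72 > 0

Step 1: midpoint = (7.000000 + 8.000000)/2 = 7.500000
  f(7.500000) = -18.125000
  f(mid) < 0, so root is in [7.500000, 8.000000]

Step 2: midpoint = (7.500000 + 8.000000)/2 = 7.750000
  f(7.750000) = 25.484375
  f(mid) > 0, so root is in [7.500000, 7.750000]

Step 3: midpoint = (7.500000 + 7.750000)/2 = 7.625000
  f(7.625000) = 3.322266
  f(mid) > 0, so root is in [7.500000, 7.625000]

midpoint = 7.625000


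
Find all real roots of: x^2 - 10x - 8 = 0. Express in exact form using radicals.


Using the quadratic formula: x = (-b ± sqrt(b^2 - 4ac)) / (2a)
Here a = 1, b = -10, c = -8
Discriminant = b^2 - 4ac = (-10)^2 - 4(1)(-8) = 100 + 32 = 132
Since discriminant = 132 > 0, there are two real roots.
x = (10 ± 2*sqrt(33)) / 2
Simplifying: x = 5 ± sqrt(33)
Numerically: x ≈ 10.7446 or x ≈ -0.7446

x = 5 + sqrt(33) or x = 5 - sqrt(33)


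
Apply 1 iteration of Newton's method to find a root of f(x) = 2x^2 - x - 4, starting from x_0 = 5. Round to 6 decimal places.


Newton's method: x_(n+1) = x_n - f(x_n)/f'(x_n)
f(x) = 2x^2 - x - 4
f'(x) = 4x - 1

Iteration 1:
  f(5.000000) = 41.000000
  f'(5.000000) = 19.000000
  x_1 = 5.000000 - (41.000000)/(19.000000) = 2.842105

x_1 = 2.842105


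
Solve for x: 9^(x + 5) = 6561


Express both sides with the same base.
6561 = 9^4
Since the bases match, equate exponents: x + 5 = 4
So x = 4 - (5) = -1

x = -1


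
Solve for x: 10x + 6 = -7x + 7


Starting with: 10x + 6 = -7x + 7
Move all x terms to left: (10 + 7)x = 7 - 6
Simplify: 17x = 1
Divide both sides by 17: x = 1/17

x = 1/17


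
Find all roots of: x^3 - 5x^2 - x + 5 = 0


Let p(x) = x^3 - 5x^2 - x + 5. By the rational root theorem (leading coefficient 1), any rational root is an integer divisor of 5: try ±1, ±2, ... in turn.
Test x = 1: value = 0 ✓, so (x - 1) is a factor.
Synthetic division by (x - 1): bring down 1; 1(1) - 5 = -4; (-4)(1) - 1 = -5; (-5)(1) + 5 = 0 → quotient x^2 - 4x - 5, remainder 0.
Solve the quadratic x^2 - 4x - 5 = 0: discriminant = (-4)^2 - 4(1)(-5) = 16 + 20 = 36.
sqrt(36) = 6, so x = (4 ± 6)/2: x = 5 or x = -1.
Collecting all roots found:

x = -1, x = 1, x = 5


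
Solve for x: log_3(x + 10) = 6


Convert to exponential form: x + 10 = 3^6 = 729
x = 729 - 10 = 719
Check: log_3(719 + 10) = log_3(729) = log_3(729) = 6 ✓

x = 719


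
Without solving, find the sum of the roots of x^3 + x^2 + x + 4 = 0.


By Vieta's formulas for x^3 + bx^2 + cx + d = 0:
  r1 + r2 + r3 = -b/a = -1
  r1*r2 + r1*r3 + r2*r3 = c/a = 1
  r1*r2*r3 = -d/a = -4


Sum = -1


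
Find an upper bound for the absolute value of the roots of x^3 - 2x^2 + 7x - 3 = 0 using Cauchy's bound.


Cauchy's bound: all roots r satisfy |r| <= 1 + max(|a_i/a_n|) for i = 0,...,n-1
where a_n is the leading coefficient.

Coefficients: [1, -2, 7, -3]
Leading coefficient a_n = 1
Ratios |a_i/a_n|: 2, 7, 3
Maximum ratio: 7
Cauchy's bound: |r| <= 1 + 7 = 8

Upper bound = 8


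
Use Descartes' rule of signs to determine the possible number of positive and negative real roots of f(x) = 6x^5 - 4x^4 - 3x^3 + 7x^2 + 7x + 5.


Descartes' rule of signs:

For positive roots, count sign changes in f(x) = 6x^5 - 4x^4 - 3x^3 + 7x^2 + 7x + 5:
Signs of coefficients: +, -, -, +, +, +
Number of sign changes: 2
Possible positive real roots: 2, 0

For negative roots, examine f(-x) = -6x^5 - 4x^4 + 3x^3 + 7x^2 - 7x + 5:
Signs of coefficients: -, -, +, +, -, +
Number of sign changes: 3
Possible negative real roots: 3, 1

Positive roots: 2 or 0; Negative roots: 3 or 1


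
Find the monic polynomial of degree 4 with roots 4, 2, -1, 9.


A monic polynomial with roots 4, 2, -1, 9 is:
p(x) = (x - 4)(x - 2)(x + 1)(x - 9)
After multiplying by (x - 4): x - 4
After multiplying by (x - 2): x^2 - 6x + 8
After multiplying by (x + 1): x^3 - 5x^2 + 2x + 8
After multiplying by (x - 9): x^4 - 14x^3 + 47x^2 - 10x - 72

x^4 - 14x^3 + 47x^2 - 10x - 72


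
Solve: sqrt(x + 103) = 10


Square both sides: x + 103 = 10^2 = 100
x = 100 - 103 = -3
x = -3
Check: sqrt(1*(-3) + 103) = sqrt(100) = 10 ✓

x = -3


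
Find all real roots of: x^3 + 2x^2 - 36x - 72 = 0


Let p(x) = x^3 + 2x^2 - 36x - 72. By the rational root theorem (leading coefficient 1), any rational root is an integer divisor of 72: try ±1, ±2, ... in turn.
Test x = 1: value = -105 ≠ 0.
Test x = -1: value = -35 ≠ 0.
Test x = 2: value = -128 ≠ 0.
Test x = -2: value = 0 ✓, so (x + 2) is a factor.
Synthetic division by (x + 2): bring down 1; 1(-2) + 2 = 0; 0(-2) - 36 = -36; (-36)(-2) - 72 = 0 → quotient x^2 - 36, remainder 0.
Solve the quadratic x^2 - 36 = 0: discriminant = 0^2 - 4(1)(-36) = 0 + 144 = 144.
sqrt(144) = 12, so x = (0 ± 12)/2: x = 6 or x = -6.

x = -6, x = -2, x = 6


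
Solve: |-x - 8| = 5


An absolute value equation |expr| = 5 gives two cases:
Case 1: -x - 8 = 5
  -x = 13, so x = -13
Case 2: -x - 8 = -5
  -x = 3, so x = -3

x = -13, x = -3


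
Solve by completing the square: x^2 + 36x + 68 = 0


Start: x^2 + 36x + 68 = 0
Move constant: x^2 + 36x = -68
Half of 36 is 18, squared is 324
Add 324 to both sides: x^2 + 36x + 324 = 256
(x + 18)^2 = 256
x + 18 = ±16
x = -18 + 16 = -2 or x = -18 - 16 = -34

x = -34, x = -2


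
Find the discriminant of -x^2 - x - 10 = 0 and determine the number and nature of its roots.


For ax^2 + bx + c = 0, discriminant D = b^2 - 4ac
Here a = -1, b = -1, c = -10
D = (-1)^2 - 4(-1)(-10) = 1 - 40 = -39

D = -39 < 0
The equation has no real roots (2 complex conjugate roots).

Discriminant = -39, no real roots (2 complex conjugate roots)


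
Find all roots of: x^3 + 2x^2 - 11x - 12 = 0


Let p(x) = x^3 + 2x^2 - 11x - 12. By the rational root theorem (leading coefficient 1), any rational root is an integer divisor of 12: try ±1, ±2, ... in turn.
Test x = 1: value = -20 ≠ 0.
Test x = -1: value = 0 ✓, so (x + 1) is a factor.
Synthetic division by (x + 1): bring down 1; 1(-1) + 2 = 1; 1(-1) - 11 = -12; (-12)(-1) - 12 = 0 → quotient x^2 + x - 12, remainder 0.
Solve the quadratic x^2 + x - 12 = 0: discriminant = 1^2 - 4(1)(-12) = 1 + 48 = 49.
sqrt(49) = 7, so x = (-1 ± 7)/2: x = 3 or x = -4.
Collecting all roots found:

x = -4, x = -1, x = 3


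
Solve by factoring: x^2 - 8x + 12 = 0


We need two numbers that multiply to 12 and add to -8.
Those numbers are -6 and -2 (since (-6) * (-2) = 12 and (-6) + (-2) = -8).
So x^2 - 8x + 12 = (x - 6)(x - 2) = 0
Setting each factor to zero: x = 6 or x = 2

x = 2, x = 6


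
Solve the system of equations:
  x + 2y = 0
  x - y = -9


Using Cramer's rule:
Determinant D = (1)(-1) - (1)(2) = -1 - 2 = -3
Dx = (0)(-1) - (-9)(2) = 0 + 18 = 18
Dy = (1)(-9) - (1)(0) = -9 - 0 = -9
x = Dx/D = 18/-3 = -6
y = Dy/D = -9/-3 = 3

x = -6, y = 3


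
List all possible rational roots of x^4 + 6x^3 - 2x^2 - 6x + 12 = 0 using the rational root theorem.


Rational root theorem: possible roots are ±p/q where:
  p divides the constant term (12): p ∈ {1, 2, 3, 4, 6, 12}
  q divides the leading coefficient (1): q ∈ {1}

All possible rational roots: -12, -6, -4, -3, -2, -1, 1, 2, 3, 4, 6, 12

-12, -6, -4, -3, -2, -1, 1, 2, 3, 4, 6, 12


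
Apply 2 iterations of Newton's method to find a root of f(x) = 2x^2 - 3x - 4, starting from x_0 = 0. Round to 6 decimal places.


Newton's method: x_(n+1) = x_n - f(x_n)/f'(x_n)
f(x) = 2x^2 - 3x - 4
f'(x) = 4x - 3

Iteration 1:
  f(0.000000) = -4.000000
  f'(0.000000) = -3.000000
  x_1 = 0.000000 - (-4.000000)/(-3.000000) = -1.333333

Iteration 2:
  f(-1.333333) = 3.555556
  f'(-1.333333) = -8.333333
  x_2 = -1.333333 - (3.555556)/(-8.333333) = -0.906667

x_2 = -0.906667


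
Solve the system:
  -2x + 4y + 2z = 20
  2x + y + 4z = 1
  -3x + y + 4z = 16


Using Cramer's rule. Expand each determinant along the first row.
D  = (-2)*[1*4 - 4*1] - 4*[2*4 - 4*(-3)] + 2*[2*1 - 1*(-3)]
  = (-2)*(0) - 4*(20) + 2*(5) = -70
Dx = 20*[1*4 - 4*1] - 4*[1*4 - 4*16] + 2*[1*1 - 1*16]
  = 20*(0) - 4*(-60) + 2*(-15) = 210
Dy = (-2)*[1*4 - 4*16] - 20*[2*4 - 4*(-3)] + 2*[2*16 - 1*(-3)]
  = (-2)*(-60) - 20*(20) + 2*(35) = -210
Dz = (-2)*[1*16 - 1*1] - 4*[2*16 - 1*(-3)] + 20*[2*1 - 1*(-3)]
  = (-2)*(15) - 4*(35) + 20*(5) = -70
x = Dx/D = 210/-70 = -3, y = Dy/D = -210/-70 = 3, z = Dz/D = -70/-70 = 1
Check eq1: (-2)(-3) + (4)(3) + (2)(1) = 20 = 20 ✓
Check eq2: (2)(-3) + (1)(3) + (4)(1) = 1 = 1 ✓
Check eq3: (-3)(-3) + (1)(3) + (4)(1) = 16 = 16 ✓

x = -3, y = 3, z = 1


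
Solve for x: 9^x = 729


Express both sides with the same base.
729 = 9^3
Since the bases match: x = 3

x = 3


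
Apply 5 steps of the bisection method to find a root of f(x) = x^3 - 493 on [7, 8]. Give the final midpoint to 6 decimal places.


f(x) = x^3 - 493
f(7) = -150 < 0
f(8) = 19 > 0

Step 1: midpoint = (7.000000 + 8.000000)/2 = 7.500000
  f(7.500000) = -71.125000
  f(mid) < 0, so root is in [7.500000, 8.000000]

Step 2: midpoint = (7.500000 + 8.000000)/2 = 7.750000
  f(7.750000) = -27.515625
  f(mid) < 0, so root is in [7.750000, 8.000000]

Step 3: midpoint = (7.750000 + 8.000000)/2 = 7.875000
  f(7.875000) = -4.626953
  f(mid) < 0, so root is in [7.875000, 8.000000]

Step 4: midpoint = (7.875000 + 8.000000)/2 = 7.937500
  f(7.937500) = 7.093506
  f(mid) > 0, so root is in [7.875000, 7.937500]

Step 5: midpoint = (7.875000 + 7.937500)/2 = 7.906250
  f(7.906250) = 1.210114
  f(mid) > 0, so root is in [7.875000, 7.906250]

midpoint = 7.906250


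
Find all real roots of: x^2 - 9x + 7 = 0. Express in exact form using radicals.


Using the quadratic formula: x = (-b ± sqrt(b^2 - 4ac)) / (2a)
Here a = 1, b = -9, c = 7
Discriminant = b^2 - 4ac = (-9)^2 - 4(1)(7) = 81 - 28 = 53
Since discriminant = 53 > 0, there are two real roots.
x = (9 ± sqrt(53)) / 2
Numerically: x ≈ 8.1401 or x ≈ 0.8599

x = (9 + sqrt(53)) / 2 or x = (9 - sqrt(53)) / 2


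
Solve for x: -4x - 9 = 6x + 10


Starting with: -4x - 9 = 6x + 10
Move all x terms to left: (-4 - 6)x = 10 + 9
Simplify: -10x = 19
Divide both sides by -10: x = -19/10

x = -19/10


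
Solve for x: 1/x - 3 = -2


Subtract -3 from both sides: 1/x = 1
Multiply both sides by x: 1 = 1 * x
Divide by 1: x = 1

x = 1


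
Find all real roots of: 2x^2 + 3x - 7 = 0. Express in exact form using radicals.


Using the quadratic formula: x = (-b ± sqrt(b^2 - 4ac)) / (2a)
Here a = 2, b = 3, c = -7
Discriminant = b^2 - 4ac = 3^2 - 4(2)(-7) = 9 + 56 = 65
Since discriminant = 65 > 0, there are two real roots.
x = (-3 ± sqrt(65)) / 4
Numerically: x ≈ 1.2656 or x ≈ -2.7656

x = (-3 + sqrt(65)) / 4 or x = (-3 - sqrt(65)) / 4


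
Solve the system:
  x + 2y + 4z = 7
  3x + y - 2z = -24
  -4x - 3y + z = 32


Using Cramer's rule. Expand each determinant along the first row.
D  = 1*[1*1 - (-2)*(-3)] - 2*[3*1 - (-2)*(-4)] + 4*[3*(-3) - 1*(-4)]
  = 1*(-5) - 2*(-5) + 4*(-5) = -15
Dx = 7*[1*1 - (-2)*(-3)] - 2*[(-24)*1 - (-2)*32] + 4*[(-24)*(-3) - 1*32]
  = 7*(-5) - 2*(40) + 4*(40) = 45
Dy = 1*[(-24)*1 - (-2)*32] - 7*[3*1 - (-2)*(-4)] + 4*[3*32 - (-24)*(-4)]
  = 1*(40) - 7*(-5) + 4*(0) = 75
Dz = 1*[1*32 - (-24)*(-3)] - 2*[3*32 - (-24)*(-4)] + 7*[3*(-3) - 1*(-4)]
  = 1*(-40) - 2*(0) + 7*(-5) = -75
x = Dx/D = 45/-15 = -3, y = Dy/D = 75/-15 = -5, z = Dz/D = -75/-15 = 5
Check eq1: (1)(-3) + (2)(-5) + (4)(5) = 7 = 7 ✓
Check eq2: (3)(-3) + (1)(-5) + (-2)(5) = -24 = -24 ✓
Check eq3: (-4)(-3) + (-3)(-5) + (1)(5) = 32 = 32 ✓

x = -3, y = -5, z = 5


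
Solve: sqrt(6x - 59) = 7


Square both sides: 6x - 59 = 7^2 = 49
6x = 49 + 59 = 108
x = 18
Check: sqrt(6*18 - 59) = sqrt(49) = 7 ✓

x = 18


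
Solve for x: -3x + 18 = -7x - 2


Starting with: -3x + 18 = -7x - 2
Move all x terms to left: (-3 + 7)x = -2 - 18
Simplify: 4x = -20
Divide both sides by 4: x = -5

x = -5


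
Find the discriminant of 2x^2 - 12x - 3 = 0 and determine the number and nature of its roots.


For ax^2 + bx + c = 0, discriminant D = b^2 - 4ac
Here a = 2, b = -12, c = -3
D = (-12)^2 - 4(2)(-3) = 144 + 24 = 168

D = 168 > 0 but not a perfect square
The equation has 2 distinct real irrational roots.

Discriminant = 168, 2 distinct real irrational roots


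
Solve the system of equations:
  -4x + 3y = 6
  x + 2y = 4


Using Cramer's rule:
Determinant D = (-4)(2) - (1)(3) = -8 - 3 = -11
Dx = (6)(2) - (4)(3) = 12 - 12 = 0
Dy = (-4)(4) - (1)(6) = -16 - 6 = -22
x = Dx/D = 0/-11 = 0
y = Dy/D = -22/-11 = 2

x = 0, y = 2


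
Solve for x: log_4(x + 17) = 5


Convert to exponential form: x + 17 = 4^5 = 1024
x = 1024 - 17 = 1007
Check: log_4(1007 + 17) = log_4(1024) = log_4(1024) = 5 ✓

x = 1007


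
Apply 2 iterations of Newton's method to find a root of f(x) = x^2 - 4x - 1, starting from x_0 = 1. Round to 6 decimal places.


Newton's method: x_(n+1) = x_n - f(x_n)/f'(x_n)
f(x) = x^2 - 4x - 1
f'(x) = 2x - 4

Iteration 1:
  f(1.000000) = -4.000000
  f'(1.000000) = -2.000000
  x_1 = 1.000000 - (-4.000000)/(-2.000000) = -1.000000

Iteration 2:
  f(-1.000000) = 4.000000
  f'(-1.000000) = -6.000000
  x_2 = -1.000000 - (4.000000)/(-6.000000) = -0.333333

x_2 = -0.333333


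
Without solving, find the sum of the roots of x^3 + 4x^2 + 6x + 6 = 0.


By Vieta's formulas for x^3 + bx^2 + cx + d = 0:
  r1 + r2 + r3 = -b/a = -4
  r1*r2 + r1*r3 + r2*r3 = c/a = 6
  r1*r2*r3 = -d/a = -6


Sum = -4


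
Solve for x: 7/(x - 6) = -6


Multiply both sides by (x - 6): 7 = -6(x - 6)
Distribute: 7 = -6x + 36
-6x = 7 - 36 = -29
x = 29/6

x = 29/6


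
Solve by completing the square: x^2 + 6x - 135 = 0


Start: x^2 + 6x - 135 = 0
Move constant: x^2 + 6x = 135
Half of 6 is 3, squared is 9
Add 9 to both sides: x^2 + 6x + 9 = 144
(x + 3)^2 = 144
x + 3 = ±12
x = -3 + 12 = 9 or x = -3 - 12 = -15

x = -15, x = 9


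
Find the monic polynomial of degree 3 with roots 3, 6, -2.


A monic polynomial with roots 3, 6, -2 is:
p(x) = (x - 3)(x - 6)(x + 2)
After multiplying by (x - 3): x - 3
After multiplying by (x - 6): x^2 - 9x + 18
After multiplying by (x + 2): x^3 - 7x^2 + 36

x^3 - 7x^2 + 36


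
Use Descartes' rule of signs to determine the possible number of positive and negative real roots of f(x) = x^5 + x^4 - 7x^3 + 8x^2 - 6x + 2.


Descartes' rule of signs:

For positive roots, count sign changes in f(x) = x^5 + x^4 - 7x^3 + 8x^2 - 6x + 2:
Signs of coefficients: +, +, -, +, -, +
Number of sign changes: 4
Possible positive real roots: 4, 2, 0

For negative roots, examine f(-x) = -x^5 + x^4 + 7x^3 + 8x^2 + 6x + 2:
Signs of coefficients: -, +, +, +, +, +
Number of sign changes: 1
Possible negative real roots: 1

Positive roots: 4 or 2 or 0; Negative roots: 1


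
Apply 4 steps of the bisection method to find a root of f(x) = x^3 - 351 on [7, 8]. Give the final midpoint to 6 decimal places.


f(x) = x^3 - 351
f(7) = -8 < 0
f(8) = 161 > 0

Step 1: midpoint = (7.000000 + 8.000000)/2 = 7.500000
  f(7.500000) = 70.875000
  f(mid) > 0, so root is in [7.000000, 7.500000]

Step 2: midpoint = (7.000000 + 7.500000)/2 = 7.250000
  f(7.250000) = 30.078125
  f(mid) > 0, so root is in [7.000000, 7.250000]

Step 3: midpoint = (7.000000 + 7.250000)/2 = 7.125000
  f(7.125000) = 10.705078
  f(mid) > 0, so root is in [7.000000, 7.125000]

Step 4: midpoint = (7.000000 + 7.125000)/2 = 7.062500
  f(7.062500) = 1.269775
  f(mid) > 0, so root is in [7.000000, 7.062500]

midpoint = 7.062500


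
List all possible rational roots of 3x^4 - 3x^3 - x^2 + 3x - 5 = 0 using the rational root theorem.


Rational root theorem: possible roots are ±p/q where:
  p divides the constant term (-5): p ∈ {1, 5}
  q divides the leading coefficient (3): q ∈ {1, 3}

All possible rational roots: -5, -5/3, -1, -1/3, 1/3, 1, 5/3, 5

-5, -5/3, -1, -1/3, 1/3, 1, 5/3, 5


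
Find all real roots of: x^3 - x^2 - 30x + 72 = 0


Let p(x) = x^3 - x^2 - 30x + 72. By the rational root theorem (leading coefficient 1), any rational root is an integer divisor of 72: try ±1, ±2, ... in turn.
Test x = 1: value = 42 ≠ 0.
Test x = -1: value = 100 ≠ 0.
Test x = 2: value = 16 ≠ 0.
Test x = -2: value = 120 ≠ 0.
Test x = 3: value = 0 ✓, so (x - 3) is a factor.
Synthetic division by (x - 3): bring down 1; 1(3) - 1 = 2; 2(3) - 30 = -24; (-24)(3) + 72 = 0 → quotient x^2 + 2x - 24, remainder 0.
Solve the quadratic x^2 + 2x - 24 = 0: discriminant = 2^2 - 4(1)(-24) = 4 + 96 = 100.
sqrt(100) = 10, so x = (-2 ± 10)/2: x = 4 or x = -6.

x = -6, x = 3, x = 4


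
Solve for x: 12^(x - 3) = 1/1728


Express both sides with the same base.
1/1728 = 12^(-3)
Since the bases match, equate exponents: x - 3 = -3
So x = -3 - (-3) = 0

x = 0


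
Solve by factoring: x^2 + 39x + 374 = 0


We need two numbers that multiply to 374 and add to 39.
Those numbers are 17 and 22 (since 17 * 22 = 374 and 17 + 22 = 39).
So x^2 + 39x + 374 = (x + 17)(x + 22) = 0
Setting each factor to zero: x = -17 or x = -22

x = -22, x = -17


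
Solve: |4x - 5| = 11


An absolute value equation |expr| = 11 gives two cases:
Case 1: 4x - 5 = 11
  4x = 16, so x = 4
Case 2: 4x - 5 = -11
  4x = -6, so x = -3/2

x = -3/2, x = 4


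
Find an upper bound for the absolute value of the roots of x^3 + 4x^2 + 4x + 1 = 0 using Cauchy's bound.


Cauchy's bound: all roots r satisfy |r| <= 1 + max(|a_i/a_n|) for i = 0,...,n-1
where a_n is the leading coefficient.

Coefficients: [1, 4, 4, 1]
Leading coefficient a_n = 1
Ratios |a_i/a_n|: 4, 4, 1
Maximum ratio: 4
Cauchy's bound: |r| <= 1 + 4 = 5

Upper bound = 5


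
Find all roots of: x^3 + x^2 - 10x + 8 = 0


Let p(x) = x^3 + x^2 - 10x + 8. By the rational root theorem (leading coefficient 1), any rational root is an integer divisor of 8: try ±1, ±2, ... in turn.
Test x = 1: value = 0 ✓, so (x - 1) is a factor.
Synthetic division by (x - 1): bring down 1; 1(1) + 1 = 2; 2(1) - 10 = -8; (-8)(1) + 8 = 0 → quotient x^2 + 2x - 8, remainder 0.
Solve the quadratic x^2 + 2x - 8 = 0: discriminant = 2^2 - 4(1)(-8) = 4 + 32 = 36.
sqrt(36) = 6, so x = (-2 ± 6)/2: x = 2 or x = -4.
Collecting all roots found:

x = -4, x = 1, x = 2


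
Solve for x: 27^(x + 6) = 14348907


Express both sides with the same base.
14348907 = 27^5
Since the bases match, equate exponents: x + 6 = 5
So x = 5 - (6) = -1

x = -1


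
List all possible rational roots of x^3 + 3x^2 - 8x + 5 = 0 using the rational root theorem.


Rational root theorem: possible roots are ±p/q where:
  p divides the constant term (5): p ∈ {1, 5}
  q divides the leading coefficient (1): q ∈ {1}

All possible rational roots: -5, -1, 1, 5

-5, -1, 1, 5


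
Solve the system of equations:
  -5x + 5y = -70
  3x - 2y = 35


Using Cramer's rule:
Determinant D = (-5)(-2) - (3)(5) = 10 - 15 = -5
Dx = (-70)(-2) - (35)(5) = 140 - 175 = -35
Dy = (-5)(35) - (3)(-70) = -175 + 210 = 35
x = Dx/D = -35/-5 = 7
y = Dy/D = 35/-5 = -7

x = 7, y = -7


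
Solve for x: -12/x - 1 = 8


Subtract -1 from both sides: -12/x = 9
Multiply both sides by x: -12 = 9 * x
Divide by 9: x = -4/3

x = -4/3


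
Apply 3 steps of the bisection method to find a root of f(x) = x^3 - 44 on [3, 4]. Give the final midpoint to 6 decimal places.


f(x) = x^3 - 44
f(3) = -17 < 0
f(4) = 20 > 0

Step 1: midpoint = (3.000000 + 4.000000)/2 = 3.500000
  f(3.500000) = -1.125000
  f(mid) < 0, so root is in [3.500000, 4.000000]

Step 2: midpoint = (3.500000 + 4.000000)/2 = 3.750000
  f(3.750000) = 8.734375
  f(mid) > 0, so root is in [3.500000, 3.750000]

Step 3: midpoint = (3.500000 + 3.750000)/2 = 3.625000
  f(3.625000) = 3.634766
  f(mid) > 0, so root is in [3.500000, 3.625000]

midpoint = 3.625000


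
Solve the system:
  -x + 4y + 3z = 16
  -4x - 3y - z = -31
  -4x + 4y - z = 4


Using Cramer's rule. Expand each determinant along the first row.
D  = (-1)*[(-3)*(-1) - (-1)*4] - 4*[(-4)*(-1) - (-1)*(-4)] + 3*[(-4)*4 - (-3)*(-4)]
  = (-1)*(7) - 4*(0) + 3*(-28) = -91
Dx = 16*[(-3)*(-1) - (-1)*4] - 4*[(-31)*(-1) - (-1)*4] + 3*[(-31)*4 - (-3)*4]
  = 16*(7) - 4*(35) + 3*(-112) = -364
Dy = (-1)*[(-31)*(-1) - (-1)*4] - 16*[(-4)*(-1) - (-1)*(-4)] + 3*[(-4)*4 - (-31)*(-4)]
  = (-1)*(35) - 16*(0) + 3*(-140) = -455
Dz = (-1)*[(-3)*4 - (-31)*4] - 4*[(-4)*4 - (-31)*(-4)] + 16*[(-4)*4 - (-3)*(-4)]
  = (-1)*(112) - 4*(-140) + 16*(-28) = 0
x = Dx/D = -364/-91 = 4, y = Dy/D = -455/-91 = 5, z = Dz/D = 0/-91 = 0
Check eq1: (-1)(4) + (4)(5) + (3)(0) = 16 = 16 ✓
Check eq2: (-4)(4) + (-3)(5) + (-1)(0) = -31 = -31 ✓
Check eq3: (-4)(4) + (4)(5) + (-1)(0) = 4 = 4 ✓

x = 4, y = 5, z = 0


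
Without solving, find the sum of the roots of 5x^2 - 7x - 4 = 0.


By Vieta's formulas for ax^2 + bx + c = 0:
  Sum of roots = -b/a
  Product of roots = c/a

Here a = 5, b = -7, c = -4
Sum = -(-7)/5 = 7/5
Product = -4/5 = -4/5

Sum = 7/5


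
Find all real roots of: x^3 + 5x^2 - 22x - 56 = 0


Let p(x) = x^3 + 5x^2 - 22x - 56. By the rational root theorem (leading coefficient 1), any rational root is an integer divisor of 56: try ±1, ±2, ... in turn.
Test x = 1: value = -72 ≠ 0.
Test x = -1: value = -30 ≠ 0.
Test x = 2: value = -72 ≠ 0.
Test x = -2: value = 0 ✓, so (x + 2) is a factor.
Synthetic division by (x + 2): bring down 1; 1(-2) + 5 = 3; 3(-2) - 22 = -28; (-28)(-2) - 56 = 0 → quotient x^2 + 3x - 28, remainder 0.
Solve the quadratic x^2 + 3x - 28 = 0: discriminant = 3^2 - 4(1)(-28) = 9 + 112 = 121.
sqrt(121) = 11, so x = (-3 ± 11)/2: x = 4 or x = -7.

x = -7, x = -2, x = 4


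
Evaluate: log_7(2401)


We need the exponent such that 7^? = 2401
7^4 = 2401
Therefore log_7(2401) = 4

4


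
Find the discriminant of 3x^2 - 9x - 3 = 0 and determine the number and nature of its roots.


For ax^2 + bx + c = 0, discriminant D = b^2 - 4ac
Here a = 3, b = -9, c = -3
D = (-9)^2 - 4(3)(-3) = 81 + 36 = 117

D = 117 > 0 but not a perfect square
The equation has 2 distinct real irrational roots.

Discriminant = 117, 2 distinct real irrational roots


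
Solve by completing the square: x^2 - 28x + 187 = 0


Start: x^2 - 28x + 187 = 0
Move constant: x^2 - 28x = -187
Half of -28 is -14, squared is 196
Add 196 to both sides: x^2 - 28x + 196 = 9
(x - 14)^2 = 9
x - 14 = ±3
x = 14 + 3 = 17 or x = 14 - 3 = 11

x = 11, x = 17


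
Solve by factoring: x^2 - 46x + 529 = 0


We need two numbers that multiply to 529 and add to -46.
Those numbers are -23 and -23 (since (-23) * (-23) = 529 and (-23) + (-23) = -46).
So x^2 - 46x + 529 = (x - 23)(x - 23) = 0
Setting each factor to zero: x = 23 or x = 23

x = 23


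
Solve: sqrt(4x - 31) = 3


Square both sides: 4x - 31 = 3^2 = 9
4x = 9 + 31 = 40
x = 10
Check: sqrt(4*10 - 31) = sqrt(9) = 3 ✓

x = 10


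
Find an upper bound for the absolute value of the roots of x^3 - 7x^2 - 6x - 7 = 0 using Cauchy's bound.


Cauchy's bound: all roots r satisfy |r| <= 1 + max(|a_i/a_n|) for i = 0,...,n-1
where a_n is the leading coefficient.

Coefficients: [1, -7, -6, -7]
Leading coefficient a_n = 1
Ratios |a_i/a_n|: 7, 6, 7
Maximum ratio: 7
Cauchy's bound: |r| <= 1 + 7 = 8

Upper bound = 8


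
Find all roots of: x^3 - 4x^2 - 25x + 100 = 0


Let p(x) = x^3 - 4x^2 - 25x + 100. By the rational root theorem (leading coefficient 1), any rational root is an integer divisor of 100: try ±1, ±2, ... in turn.
Test x = 1: value = 72 ≠ 0.
Test x = -1: value = 120 ≠ 0.
Test x = 2: value = 42 ≠ 0.
Test x = -2: value = 126 ≠ 0.
Test x = 4: value = 0 ✓, so (x - 4) is a factor.
Synthetic division by (x - 4): bring down 1; 1(4) - 4 = 0; 0(4) - 25 = -25; (-25)(4) + 100 = 0 → quotient x^2 - 25, remainder 0.
Solve the quadratic x^2 - 25 = 0: discriminant = 0^2 - 4(1)(-25) = 0 + 100 = 100.
sqrt(100) = 10, so x = (0 ± 10)/2: x = 5 or x = -5.
Collecting all roots found:

x = -5, x = 4, x = 5


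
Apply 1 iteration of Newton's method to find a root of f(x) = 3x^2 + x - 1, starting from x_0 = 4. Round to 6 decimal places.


Newton's method: x_(n+1) = x_n - f(x_n)/f'(x_n)
f(x) = 3x^2 + x - 1
f'(x) = 6x + 1

Iteration 1:
  f(4.000000) = 51.000000
  f'(4.000000) = 25.000000
  x_1 = 4.000000 - (51.000000)/(25.000000) = 1.960000

x_1 = 1.960000


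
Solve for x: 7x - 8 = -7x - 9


Starting with: 7x - 8 = -7x - 9
Move all x terms to left: (7 + 7)x = -9 + 8
Simplify: 14x = -1
Divide both sides by 14: x = -1/14

x = -1/14


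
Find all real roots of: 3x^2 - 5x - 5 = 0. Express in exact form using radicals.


Using the quadratic formula: x = (-b ± sqrt(b^2 - 4ac)) / (2a)
Here a = 3, b = -5, c = -5
Discriminant = b^2 - 4ac = (-5)^2 - 4(3)(-5) = 25 + 60 = 85
Since discriminant = 85 > 0, there are two real roots.
x = (5 ± sqrt(85)) / 6
Numerically: x ≈ 2.3699 or x ≈ -0.7033

x = (5 + sqrt(85)) / 6 or x = (5 - sqrt(85)) / 6


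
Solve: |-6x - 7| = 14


An absolute value equation |expr| = 14 gives two cases:
Case 1: -6x - 7 = 14
  -6x = 21, so x = -7/2
Case 2: -6x - 7 = -14
  -6x = -7, so x = 7/6

x = -7/2, x = 7/6


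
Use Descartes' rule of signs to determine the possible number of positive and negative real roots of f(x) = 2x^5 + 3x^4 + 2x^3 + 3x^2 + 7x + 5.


Descartes' rule of signs:

For positive roots, count sign changes in f(x) = 2x^5 + 3x^4 + 2x^3 + 3x^2 + 7x + 5:
Signs of coefficients: +, +, +, +, +, +
Number of sign changes: 0
Possible positive real roots: 0

For negative roots, examine f(-x) = -2x^5 + 3x^4 - 2x^3 + 3x^2 - 7x + 5:
Signs of coefficients: -, +, -, +, -, +
Number of sign changes: 5
Possible negative real roots: 5, 3, 1

Positive roots: 0; Negative roots: 5 or 3 or 1


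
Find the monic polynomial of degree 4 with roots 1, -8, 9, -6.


A monic polynomial with roots 1, -8, 9, -6 is:
p(x) = (x - 1)(x + 8)(x - 9)(x + 6)
After multiplying by (x - 1): x - 1
After multiplying by (x + 8): x^2 + 7x - 8
After multiplying by (x - 9): x^3 - 2x^2 - 71x + 72
After multiplying by (x + 6): x^4 + 4x^3 - 83x^2 - 354x + 432

x^4 + 4x^3 - 83x^2 - 354x + 432


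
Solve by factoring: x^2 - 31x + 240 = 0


We need two numbers that multiply to 240 and add to -31.
Those numbers are -16 and -15 (since (-16) * (-15) = 240 and (-16) + (-15) = -31).
So x^2 - 31x + 240 = (x - 16)(x - 15) = 0
Setting each factor to zero: x = 16 or x = 15

x = 15, x = 16


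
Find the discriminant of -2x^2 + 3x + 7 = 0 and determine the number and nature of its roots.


For ax^2 + bx + c = 0, discriminant D = b^2 - 4ac
Here a = -2, b = 3, c = 7
D = (3)^2 - 4(-2)(7) = 9 + 56 = 65

D = 65 > 0 but not a perfect square
The equation has 2 distinct real irrational roots.

Discriminant = 65, 2 distinct real irrational roots


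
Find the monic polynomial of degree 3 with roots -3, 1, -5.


A monic polynomial with roots -3, 1, -5 is:
p(x) = (x + 3)(x - 1)(x + 5)
After multiplying by (x + 3): x + 3
After multiplying by (x - 1): x^2 + 2x - 3
After multiplying by (x + 5): x^3 + 7x^2 + 7x - 15

x^3 + 7x^2 + 7x - 15


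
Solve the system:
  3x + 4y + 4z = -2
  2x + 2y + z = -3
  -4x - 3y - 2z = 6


Using Cramer's rule. Expand each determinant along the first row.
D  = 3*[2*(-2) - 1*(-3)] - 4*[2*(-2) - 1*(-4)] + 4*[2*(-3) - 2*(-4)]
  = 3*(-1) - 4*(0) + 4*(2) = 5
Dx = (-2)*[2*(-2) - 1*(-3)] - 4*[(-3)*(-2) - 1*6] + 4*[(-3)*(-3) - 2*6]
  = (-2)*(-1) - 4*(0) + 4*(-3) = -10
Dy = 3*[(-3)*(-2) - 1*6] - (-2)*[2*(-2) - 1*(-4)] + 4*[2*6 - (-3)*(-4)]
  = 3*(0) - (-2)*(0) + 4*(0) = 0
Dz = 3*[2*6 - (-3)*(-3)] - 4*[2*6 - (-3)*(-4)] + (-2)*[2*(-3) - 2*(-4)]
  = 3*(3) - 4*(0) + (-2)*(2) = 5
x = Dx/D = -10/5 = -2, y = Dy/D = 0/5 = 0, z = Dz/D = 5/5 = 1
Check eq1: (3)(-2) + (4)(0) + (4)(1) = -2 = -2 ✓
Check eq2: (2)(-2) + (2)(0) + (1)(1) = -3 = -3 ✓
Check eq3: (-4)(-2) + (-3)(0) + (-2)(1) = 6 = 6 ✓

x = -2, y = 0, z = 1


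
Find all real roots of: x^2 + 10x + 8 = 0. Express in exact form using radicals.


Using the quadratic formula: x = (-b ± sqrt(b^2 - 4ac)) / (2a)
Here a = 1, b = 10, c = 8
Discriminant = b^2 - 4ac = 10^2 - 4(1)(8) = 100 - 32 = 68
Since discriminant = 68 > 0, there are two real roots.
x = (-10 ± 2*sqrt(17)) / 2
Simplifying: x = -5 ± sqrt(17)
Numerically: x ≈ -0.8769 or x ≈ -9.1231

x = -5 + sqrt(17) or x = -5 - sqrt(17)


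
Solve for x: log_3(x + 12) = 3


Convert to exponential form: x + 12 = 3^3 = 27
x = 27 - 12 = 15
Check: log_3(15 + 12) = log_3(27) = log_3(27) = 3 ✓

x = 15


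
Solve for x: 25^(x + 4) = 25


Express both sides with the same base.
25 = 25^1
Since the bases match, equate exponents: x + 4 = 1
So x = 1 - (4) = -3

x = -3


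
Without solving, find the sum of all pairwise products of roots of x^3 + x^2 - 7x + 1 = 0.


By Vieta's formulas for x^3 + bx^2 + cx + d = 0:
  r1 + r2 + r3 = -b/a = -1
  r1*r2 + r1*r3 + r2*r3 = c/a = -7
  r1*r2*r3 = -d/a = -1


Sum of pairwise products = -7


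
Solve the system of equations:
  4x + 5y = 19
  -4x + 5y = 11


Using Cramer's rule:
Determinant D = (4)(5) - (-4)(5) = 20 + 20 = 40
Dx = (19)(5) - (11)(5) = 95 - 55 = 40
Dy = (4)(11) - (-4)(19) = 44 + 76 = 120
x = Dx/D = 40/40 = 1
y = Dy/D = 120/40 = 3

x = 1, y = 3


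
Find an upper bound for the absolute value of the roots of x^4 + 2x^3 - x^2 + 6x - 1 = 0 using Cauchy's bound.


Cauchy's bound: all roots r satisfy |r| <= 1 + max(|a_i/a_n|) for i = 0,...,n-1
where a_n is the leading coefficient.

Coefficients: [1, 2, -1, 6, -1]
Leading coefficient a_n = 1
Ratios |a_i/a_n|: 2, 1, 6, 1
Maximum ratio: 6
Cauchy's bound: |r| <= 1 + 6 = 7

Upper bound = 7


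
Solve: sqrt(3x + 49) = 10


Square both sides: 3x + 49 = 10^2 = 100
3x = 100 - 49 = 51
x = 17
Check: sqrt(3*17 + 49) = sqrt(100) = 10 ✓

x = 17


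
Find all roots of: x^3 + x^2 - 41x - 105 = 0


Let p(x) = x^3 + x^2 - 41x - 105. By the rational root theorem (leading coefficient 1), any rational root is an integer divisor of 105: try ±1, ±2, ... in turn.
Test x = 1: value = -144 ≠ 0.
Test x = -1: value = -64 ≠ 0.
Test x = 3: value = -192 ≠ 0.
Test x = -3: value = 0 ✓, so (x + 3) is a factor.
Synthetic division by (x + 3): bring down 1; 1(-3) + 1 = -2; (-2)(-3) - 41 = -35; (-35)(-3) - 105 = 0 → quotient x^2 - 2x - 35, remainder 0.
Solve the quadratic x^2 - 2x - 35 = 0: discriminant = (-2)^2 - 4(1)(-35) = 4 + 140 = 144.
sqrt(144) = 12, so x = (2 ± 12)/2: x = 7 or x = -5.
Collecting all roots found:

x = -5, x = -3, x = 7


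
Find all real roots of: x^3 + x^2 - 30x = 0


The constant term is 0, so x = 0 is a root. Factor out x:
  x(x^2 + x - 30) = 0
Solve the quadratic x^2 + x - 30 = 0: discriminant = 1^2 - 4(1)(-30) = 1 + 120 = 121.
sqrt(121) = 11, so x = (-1 ± 11)/2: x = 5 or x = -6.

x = -6, x = 0, x = 5
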